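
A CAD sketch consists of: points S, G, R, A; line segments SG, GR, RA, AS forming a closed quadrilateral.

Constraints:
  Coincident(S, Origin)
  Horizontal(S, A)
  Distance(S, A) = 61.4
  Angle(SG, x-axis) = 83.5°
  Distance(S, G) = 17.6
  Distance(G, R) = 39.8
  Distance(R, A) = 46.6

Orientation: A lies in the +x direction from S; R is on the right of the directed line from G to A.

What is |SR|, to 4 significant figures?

26.40

S is at the origin; S and A share the same y with |SA| = 61.4 and A in +x, so A = (61.4, 0). SG runs at 83.5° with |SG| = 17.6, so G = (1.992, 17.49). R is determined by |GR| = 39.8 and |RA| = 46.6 together: it lies at the intersection of circle(G, 39.8) and circle(A, 46.6). With |GA| = 61.93, the foot of the radical line on GA is 26.22 from G and the perpendicular offset is √(39.8² − 26.22²) = 29.94. Taking the right-of-GA solution: R = (18.69, -18.64).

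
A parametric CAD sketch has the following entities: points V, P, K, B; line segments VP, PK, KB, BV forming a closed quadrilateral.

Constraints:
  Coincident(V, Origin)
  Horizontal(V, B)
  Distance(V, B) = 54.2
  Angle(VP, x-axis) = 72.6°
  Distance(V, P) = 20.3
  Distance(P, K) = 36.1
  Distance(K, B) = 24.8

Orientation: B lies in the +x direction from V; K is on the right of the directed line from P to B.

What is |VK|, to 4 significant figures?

31.32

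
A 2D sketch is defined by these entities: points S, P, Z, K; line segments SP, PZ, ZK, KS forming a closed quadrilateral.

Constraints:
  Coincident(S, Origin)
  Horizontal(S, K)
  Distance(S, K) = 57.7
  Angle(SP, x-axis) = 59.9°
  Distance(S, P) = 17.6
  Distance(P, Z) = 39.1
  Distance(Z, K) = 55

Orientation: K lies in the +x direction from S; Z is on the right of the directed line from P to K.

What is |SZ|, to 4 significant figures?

25.22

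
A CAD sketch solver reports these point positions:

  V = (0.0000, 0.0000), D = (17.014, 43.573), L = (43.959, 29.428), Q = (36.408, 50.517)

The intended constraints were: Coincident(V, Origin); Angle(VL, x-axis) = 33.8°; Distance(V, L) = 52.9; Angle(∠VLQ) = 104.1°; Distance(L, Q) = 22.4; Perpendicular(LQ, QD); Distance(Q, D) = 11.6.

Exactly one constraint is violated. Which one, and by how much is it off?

Distance(Q, D) = 11.6 — off by 9.00.

V = (0.00, 0.00) ✓; VL at 33.80° ✓; |VL| = 52.90 ✓; ∠VLQ = 104.1° ✓; |LQ| = 22.40 ✓; ∠(LQ, QD) = 90.00° ✓; |QD| = 20.60 ✗.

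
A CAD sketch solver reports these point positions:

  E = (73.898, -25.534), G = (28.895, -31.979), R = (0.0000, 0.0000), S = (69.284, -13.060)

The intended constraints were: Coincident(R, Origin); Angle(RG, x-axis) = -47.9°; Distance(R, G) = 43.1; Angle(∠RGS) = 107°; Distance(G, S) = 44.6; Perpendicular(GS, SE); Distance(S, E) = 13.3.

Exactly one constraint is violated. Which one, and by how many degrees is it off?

Perpendicular(GS, SE) — off by 4.80°.

R = (0.00, 0.00) ✓; RG at -47.90° ✓; |RG| = 43.10 ✓; ∠RGS = 107.0° ✓; |GS| = 44.60 ✓; ∠(GS, SE) = 94.80° ✗; |SE| = 13.30 ✓.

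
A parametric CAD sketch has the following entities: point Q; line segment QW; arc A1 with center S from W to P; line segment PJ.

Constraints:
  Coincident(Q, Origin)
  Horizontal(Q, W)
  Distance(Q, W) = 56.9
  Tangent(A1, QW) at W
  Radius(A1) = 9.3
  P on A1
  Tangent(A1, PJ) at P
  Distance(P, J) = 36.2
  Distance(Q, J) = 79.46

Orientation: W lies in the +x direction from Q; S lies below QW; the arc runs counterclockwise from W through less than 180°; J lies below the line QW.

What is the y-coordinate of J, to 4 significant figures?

-45.80

Q is at the origin; Q and W share the same y with |QW| = 56.9 and W on the +x side, so W = (56.90, 0.000). A1 meets QW tangentially, so SW is at right angles to QW, so S = W + (0, -9.3) = (56.90, -9.300). Since SP ⟂ PJ (tangency), |SJ| = √(9.3² + 36.2²) = 37.38 regardless of where P sits on A1. So J lies on both circle(Q, 79.46) and circle(S, 37.38); the below-QW intersection is J = (64.93, -45.80). P is the foot of the tangent from J: P = (48.60, -13.50).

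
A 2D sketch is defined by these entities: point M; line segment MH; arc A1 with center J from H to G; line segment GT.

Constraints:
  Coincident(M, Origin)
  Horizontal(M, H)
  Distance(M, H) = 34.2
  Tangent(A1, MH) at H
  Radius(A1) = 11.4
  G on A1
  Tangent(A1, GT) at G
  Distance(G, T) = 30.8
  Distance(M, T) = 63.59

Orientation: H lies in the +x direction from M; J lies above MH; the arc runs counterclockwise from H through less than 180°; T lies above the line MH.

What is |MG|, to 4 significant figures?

46.67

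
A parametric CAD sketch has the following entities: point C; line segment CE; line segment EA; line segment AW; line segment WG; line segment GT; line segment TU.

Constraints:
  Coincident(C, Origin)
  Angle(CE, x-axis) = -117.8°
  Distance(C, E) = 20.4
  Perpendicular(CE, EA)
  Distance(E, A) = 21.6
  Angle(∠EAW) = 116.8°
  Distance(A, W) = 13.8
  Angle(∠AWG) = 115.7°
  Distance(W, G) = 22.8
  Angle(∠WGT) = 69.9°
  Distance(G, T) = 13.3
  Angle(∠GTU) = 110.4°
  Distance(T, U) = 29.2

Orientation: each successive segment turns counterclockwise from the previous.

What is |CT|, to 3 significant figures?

6.92

∠AWG = 115.7° gives WG at 99.7° from the x-axis; with |WG| = 22.8, G = (17.0, 2.35). ∠WGT = 69.9° gives GT at -150° from the x-axis; with |GT| = 13.3, T = (5.46, -4.26). Then |CT| = |T − C| = 6.92.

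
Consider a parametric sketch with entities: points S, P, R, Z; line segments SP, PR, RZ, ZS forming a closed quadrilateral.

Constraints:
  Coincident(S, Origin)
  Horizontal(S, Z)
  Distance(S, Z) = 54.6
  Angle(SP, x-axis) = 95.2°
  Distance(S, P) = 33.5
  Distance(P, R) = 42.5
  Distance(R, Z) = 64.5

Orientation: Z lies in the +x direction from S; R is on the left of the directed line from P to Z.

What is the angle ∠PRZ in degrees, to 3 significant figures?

73.8°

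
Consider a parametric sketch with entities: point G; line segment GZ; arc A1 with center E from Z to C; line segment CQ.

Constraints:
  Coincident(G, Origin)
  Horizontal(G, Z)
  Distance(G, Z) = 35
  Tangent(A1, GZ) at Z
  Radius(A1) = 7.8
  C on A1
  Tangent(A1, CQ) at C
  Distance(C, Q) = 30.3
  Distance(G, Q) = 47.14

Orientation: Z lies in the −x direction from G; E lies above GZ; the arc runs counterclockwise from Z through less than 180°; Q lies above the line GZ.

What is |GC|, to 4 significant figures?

28.33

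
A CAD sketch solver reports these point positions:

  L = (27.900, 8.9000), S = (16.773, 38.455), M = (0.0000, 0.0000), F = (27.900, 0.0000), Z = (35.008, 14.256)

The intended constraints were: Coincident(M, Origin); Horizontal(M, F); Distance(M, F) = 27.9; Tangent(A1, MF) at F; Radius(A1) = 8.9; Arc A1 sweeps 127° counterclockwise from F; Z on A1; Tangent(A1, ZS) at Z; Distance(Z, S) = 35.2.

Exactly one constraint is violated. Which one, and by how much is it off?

Distance(Z, S) = 35.2 — off by 4.90.

M = (0.00, 0.00) ✓; M.y = 0.00, F.y = 0.00 ✓; |MF| = 27.90 ✓; ∠(LF, FM) = 90.00° ✓; |LF| = 8.900 ✓; bearing(L→Z) − bearing(L→F) = 127.0° ✓; |LZ| = 8.900 ✓; ∠(LZ, ZS) = 90.00° ✓; |ZS| = 30.30 ✗.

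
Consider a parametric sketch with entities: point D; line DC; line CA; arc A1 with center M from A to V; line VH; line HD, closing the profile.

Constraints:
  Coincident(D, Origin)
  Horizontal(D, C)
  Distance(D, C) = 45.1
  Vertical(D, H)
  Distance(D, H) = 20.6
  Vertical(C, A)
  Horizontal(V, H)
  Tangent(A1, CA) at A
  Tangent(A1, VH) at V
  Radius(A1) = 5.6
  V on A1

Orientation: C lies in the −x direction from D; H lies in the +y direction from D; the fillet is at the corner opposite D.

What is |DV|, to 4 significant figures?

44.55

The virtual corner opposite D is at (-45.10, 20.60). A1 meets CA tangentially, so MA is at right angles to CA and the tangent condition forces MV to be normal to VH, with radius 5.6, so the center M sits 5.6 in from both sides at M = (-39.50, 15.00). That places the tangent points at A = (-45.10, 15.00) on CA and V = (-39.50, 20.60) on VH. Then |DV| = |V − D| = 44.55.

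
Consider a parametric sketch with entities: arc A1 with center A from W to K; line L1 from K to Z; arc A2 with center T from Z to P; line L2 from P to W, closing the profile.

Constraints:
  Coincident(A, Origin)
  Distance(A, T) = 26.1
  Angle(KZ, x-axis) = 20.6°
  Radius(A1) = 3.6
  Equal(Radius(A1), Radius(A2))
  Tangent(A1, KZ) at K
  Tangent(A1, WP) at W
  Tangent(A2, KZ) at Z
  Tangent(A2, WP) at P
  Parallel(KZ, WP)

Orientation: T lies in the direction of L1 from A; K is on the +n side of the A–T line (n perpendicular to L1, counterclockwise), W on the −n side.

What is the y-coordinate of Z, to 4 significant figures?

12.55

The slot axis is L1's direction at 20.6°, so u = (cos 20.6°, sin 20.6°) = (0.9361, 0.3518) and n = (−sin 20.6°, cos 20.6°) = (-0.3518, 0.9361). A is at the origin and T lies 26.1 along u from A, so T = 26.1·u = (24.43, 9.183). Tangency of A1 to both parallel lines with radius 3.6 puts K and W at A ± 3.6·n: K = (-1.267, 3.370), W = (1.267, -3.370). Equal radii place Z and P the same way about T: Z = T + 3.6·n = (23.16, 12.55), P = T − 3.6·n = (25.70, 5.813). So Z.y = 12.55.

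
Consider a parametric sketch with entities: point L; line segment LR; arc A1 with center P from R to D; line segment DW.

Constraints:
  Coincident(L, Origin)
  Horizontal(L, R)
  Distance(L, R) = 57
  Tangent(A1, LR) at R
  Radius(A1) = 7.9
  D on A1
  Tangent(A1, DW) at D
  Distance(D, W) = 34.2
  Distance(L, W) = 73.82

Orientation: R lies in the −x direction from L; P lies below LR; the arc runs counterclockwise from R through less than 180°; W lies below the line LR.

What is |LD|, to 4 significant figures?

65.44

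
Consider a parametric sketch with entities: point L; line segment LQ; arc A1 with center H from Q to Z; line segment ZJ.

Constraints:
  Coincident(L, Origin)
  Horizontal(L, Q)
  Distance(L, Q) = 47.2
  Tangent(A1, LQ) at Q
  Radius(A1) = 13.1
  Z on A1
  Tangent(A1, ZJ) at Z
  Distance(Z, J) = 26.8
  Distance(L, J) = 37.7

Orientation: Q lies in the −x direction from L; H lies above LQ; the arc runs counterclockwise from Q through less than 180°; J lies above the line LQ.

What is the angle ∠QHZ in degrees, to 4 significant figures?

60.81°

Checks: |HZ| = 13.10 ✓; ∠(HZ, ZJ) = 90.00° ✓; |ZJ| = 26.80 ✓; |LJ| = 37.70 ✓.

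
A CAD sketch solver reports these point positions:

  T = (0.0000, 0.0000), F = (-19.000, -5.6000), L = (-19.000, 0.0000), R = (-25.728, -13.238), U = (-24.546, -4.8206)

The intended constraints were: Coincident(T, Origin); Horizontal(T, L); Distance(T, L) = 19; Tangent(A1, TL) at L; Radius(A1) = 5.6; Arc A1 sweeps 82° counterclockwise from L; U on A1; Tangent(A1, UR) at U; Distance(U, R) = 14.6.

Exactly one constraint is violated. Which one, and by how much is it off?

Distance(U, R) = 14.6 — off by 6.10.

T = (0.00, 0.00) ✓; T.y = 0.00, L.y = 0.00 ✓; |TL| = 19.00 ✓; ∠(FL, LT) = 90.00° ✓; |FL| = 5.600 ✓; bearing(F→U) − bearing(F→L) = 82.00° ✓; |FU| = 5.600 ✓; ∠(FU, UR) = 89.99° ✓; |UR| = 8.500 ✗.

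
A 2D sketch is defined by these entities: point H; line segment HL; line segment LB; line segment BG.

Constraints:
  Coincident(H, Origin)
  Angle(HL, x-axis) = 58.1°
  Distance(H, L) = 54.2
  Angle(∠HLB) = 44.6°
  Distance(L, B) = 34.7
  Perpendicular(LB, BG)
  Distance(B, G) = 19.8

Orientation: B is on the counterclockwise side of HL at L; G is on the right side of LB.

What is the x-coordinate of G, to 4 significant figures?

-9.722

H is at the origin; HL runs at 58.1° with length 54.2, so L = 54.2·(cos 58.1°, sin 58.1°) = (28.64, 46.01). ∠HLB = 44.6°, so LB runs at 58.1° + (180° − 44.6°) = 193.5° from the x-axis; with |LB| = 34.7, B = L + 34.7·(cos 193.5°, sin 193.5°) = (-5.100, 37.91). LB ⟂ BG; with |BG| = 19.8 on the right of LB, G = B + 19.8·(-0.2334, 0.9724) = (-9.722, 57.17). So G.x = -9.722.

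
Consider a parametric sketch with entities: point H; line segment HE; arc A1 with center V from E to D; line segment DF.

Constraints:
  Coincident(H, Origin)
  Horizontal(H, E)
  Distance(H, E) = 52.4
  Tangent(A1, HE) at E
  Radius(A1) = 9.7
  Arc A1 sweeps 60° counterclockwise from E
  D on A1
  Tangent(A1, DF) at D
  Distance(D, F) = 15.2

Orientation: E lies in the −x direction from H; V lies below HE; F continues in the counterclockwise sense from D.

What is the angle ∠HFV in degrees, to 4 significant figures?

12.70°

On A1, E sits at bearing 90° from V; a 60° counterclockwise sweep puts D at bearing 150°, so D = V + 9.7·(cos 150°, sin 150°) = (-60.80, -4.850). Tangency of A1 to DF means the radius VD is perpendicular to DF, so DF runs along (−sin 150°, cos 150°); with |DF| = 15.2, F = (-68.40, -18.01). Then cos ∠HFV = FH·FV / (|FH||FV|), giving 12.70°.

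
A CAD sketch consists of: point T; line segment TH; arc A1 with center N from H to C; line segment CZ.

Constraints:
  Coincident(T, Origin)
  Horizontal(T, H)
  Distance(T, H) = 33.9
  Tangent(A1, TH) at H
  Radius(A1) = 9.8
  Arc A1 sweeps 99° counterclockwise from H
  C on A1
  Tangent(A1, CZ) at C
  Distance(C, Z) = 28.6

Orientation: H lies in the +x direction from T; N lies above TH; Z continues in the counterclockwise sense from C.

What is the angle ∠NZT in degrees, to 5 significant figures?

34.739°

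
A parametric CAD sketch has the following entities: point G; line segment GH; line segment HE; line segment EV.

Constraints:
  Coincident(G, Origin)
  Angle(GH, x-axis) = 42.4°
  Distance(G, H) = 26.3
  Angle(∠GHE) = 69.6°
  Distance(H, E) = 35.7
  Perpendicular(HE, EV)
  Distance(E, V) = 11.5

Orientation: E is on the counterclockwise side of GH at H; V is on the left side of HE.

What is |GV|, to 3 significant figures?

29.6

G is at the origin; GH runs at 42.4° with length 26.3, so H = 26.3·(cos 42.4°, sin 42.4°) = (19.4, 17.7). ∠GHE = 69.6°, so HE runs at 42.4° + (180° − 69.6°) = 153° from the x-axis; with |HE| = 35.7, E = H + 35.7·(cos 153°, sin 153°) = (-12.3, 34.1). The perpendicularity gives EV at right angles to HE; with |EV| = 11.5 on the left of HE, V = E + 11.5·(-0.457, -0.889) = (-17.6, 23.8). Then |GV| = |V − G| = 29.6.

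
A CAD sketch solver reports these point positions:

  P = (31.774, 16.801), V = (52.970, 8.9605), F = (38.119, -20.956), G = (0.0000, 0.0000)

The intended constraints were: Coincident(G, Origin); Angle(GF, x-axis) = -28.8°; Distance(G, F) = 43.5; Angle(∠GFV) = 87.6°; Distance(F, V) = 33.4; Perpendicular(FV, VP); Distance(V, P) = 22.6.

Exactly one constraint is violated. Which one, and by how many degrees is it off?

Perpendicular(FV, VP) — off by 6.10°.

G = (0.00, 0.00) ✓; GF at -28.80° ✓; |GF| = 43.50 ✓; ∠GFV = 87.60° ✓; |FV| = 33.40 ✓; ∠(FV, VP) = 96.10° ✗; |VP| = 22.60 ✓.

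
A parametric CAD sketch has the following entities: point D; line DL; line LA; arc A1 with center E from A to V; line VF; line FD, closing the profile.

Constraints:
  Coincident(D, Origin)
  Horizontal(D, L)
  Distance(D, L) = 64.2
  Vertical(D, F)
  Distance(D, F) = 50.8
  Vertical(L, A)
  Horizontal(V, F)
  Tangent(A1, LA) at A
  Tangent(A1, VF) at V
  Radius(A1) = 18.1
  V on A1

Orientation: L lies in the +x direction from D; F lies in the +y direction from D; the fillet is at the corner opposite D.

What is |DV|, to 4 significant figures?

68.60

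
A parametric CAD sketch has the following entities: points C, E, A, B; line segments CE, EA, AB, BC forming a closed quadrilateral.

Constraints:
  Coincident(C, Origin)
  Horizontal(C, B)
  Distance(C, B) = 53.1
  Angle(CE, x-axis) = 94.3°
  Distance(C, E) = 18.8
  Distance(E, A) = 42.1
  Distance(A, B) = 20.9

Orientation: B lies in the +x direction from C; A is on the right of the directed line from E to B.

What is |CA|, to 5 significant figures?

33.424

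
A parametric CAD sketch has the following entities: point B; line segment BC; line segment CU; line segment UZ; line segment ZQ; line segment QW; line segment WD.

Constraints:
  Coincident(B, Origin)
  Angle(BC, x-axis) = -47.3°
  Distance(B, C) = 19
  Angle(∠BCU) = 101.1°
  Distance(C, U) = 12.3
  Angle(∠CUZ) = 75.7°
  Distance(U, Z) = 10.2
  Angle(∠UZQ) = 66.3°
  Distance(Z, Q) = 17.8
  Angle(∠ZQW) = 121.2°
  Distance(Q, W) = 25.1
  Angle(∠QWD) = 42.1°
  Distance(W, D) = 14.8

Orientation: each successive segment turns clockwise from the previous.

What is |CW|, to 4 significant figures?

26.03

B is at the origin; BC runs at -47.3° with length 19.0, so C = (12.89, -13.96). ∠BCU = 101.1° gives CU at -126.2° from the x-axis; with |CU| = 12.3, U = (5.621, -23.89). ∠CUZ = 75.7° gives UZ at 129.5° from the x-axis; with |UZ| = 10.2, Z = (-0.8674, -16.02). ∠UZQ = 66.3° gives ZQ at 15.80° from the x-axis; with |ZQ| = 17.8, Q = (16.26, -11.17). ∠ZQW = 121.2° gives QW at -43.00° from the x-axis; with |QW| = 25.1, W = (34.62, -28.29). Then |CW| = |W − C| = 26.03.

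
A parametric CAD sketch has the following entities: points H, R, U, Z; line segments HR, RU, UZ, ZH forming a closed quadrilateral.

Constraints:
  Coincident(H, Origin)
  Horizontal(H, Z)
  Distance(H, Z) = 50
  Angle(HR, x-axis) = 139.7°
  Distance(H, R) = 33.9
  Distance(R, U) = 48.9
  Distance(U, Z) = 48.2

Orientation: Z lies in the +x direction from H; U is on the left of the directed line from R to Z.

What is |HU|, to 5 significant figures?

43.087

H is at the origin; HZ is horizontal with |HZ| = 50.0 and Z in +x, so Z = (50.0, 0). HR runs at 139.7° with |HR| = 33.9, so R = (-25.854, 21.926). U is determined by |RU| = 48.9 and |UZ| = 48.2 together: it lies at the intersection of circle(R, 48.9) and circle(Z, 48.2). With |RZ| = 78.960, the foot of the radical line on RZ is 39.910 from R and the perpendicular offset is √(48.9² − 39.910²) = 28.256. Taking the left-of-RZ solution: U = (20.332, 37.988).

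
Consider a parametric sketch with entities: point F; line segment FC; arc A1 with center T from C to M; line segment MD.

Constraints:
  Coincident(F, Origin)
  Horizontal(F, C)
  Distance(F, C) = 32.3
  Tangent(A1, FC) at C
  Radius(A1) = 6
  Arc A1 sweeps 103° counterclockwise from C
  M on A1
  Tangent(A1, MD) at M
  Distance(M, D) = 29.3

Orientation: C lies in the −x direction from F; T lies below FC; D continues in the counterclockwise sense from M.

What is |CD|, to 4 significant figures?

35.91

F is at the origin; FC is horizontal with |FC| = 32.3 and C on the −x side, so C = (-32.30, 0.000). Since A1 is tangent to FC there, TC ⟂ FC, so T = C + (0, -6) = (-32.30, -6.000). On A1, C sits at bearing 90° from T; a 103° counterclockwise sweep puts M at bearing 193°, so M = T + 6.0·(cos 193°, sin 193°) = (-38.15, -7.350). A1 meets MD tangentially, so TM is at right angles to MD, so MD runs along (−sin 193°, cos 193°); with |MD| = 29.3, D = (-31.56, -35.90). Then |CD| = |D − C| = 35.91.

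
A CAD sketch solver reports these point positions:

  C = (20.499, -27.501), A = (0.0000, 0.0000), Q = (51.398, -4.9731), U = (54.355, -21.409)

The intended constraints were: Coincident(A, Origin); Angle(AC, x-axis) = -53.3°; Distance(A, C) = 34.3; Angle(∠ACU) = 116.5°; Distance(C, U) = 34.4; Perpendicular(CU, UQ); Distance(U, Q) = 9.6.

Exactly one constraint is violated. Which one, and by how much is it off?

Distance(U, Q) = 9.6 — off by 7.10.

A = (0.00, 0.00) ✓; AC at -53.30° ✓; |AC| = 34.30 ✓; ∠ACU = 116.5° ✓; |CU| = 34.40 ✓; ∠(CU, UQ) = 90.00° ✓; |UQ| = 16.70 ✗.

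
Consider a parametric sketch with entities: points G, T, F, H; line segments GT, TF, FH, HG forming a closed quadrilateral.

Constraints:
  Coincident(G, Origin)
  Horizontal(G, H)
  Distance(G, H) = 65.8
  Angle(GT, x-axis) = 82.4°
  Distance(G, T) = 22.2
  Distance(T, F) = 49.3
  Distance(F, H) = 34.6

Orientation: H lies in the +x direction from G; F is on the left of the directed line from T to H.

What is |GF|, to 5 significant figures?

60.185

Checks: |TF| = 49.30 ✓; |FH| = 34.60 ✓.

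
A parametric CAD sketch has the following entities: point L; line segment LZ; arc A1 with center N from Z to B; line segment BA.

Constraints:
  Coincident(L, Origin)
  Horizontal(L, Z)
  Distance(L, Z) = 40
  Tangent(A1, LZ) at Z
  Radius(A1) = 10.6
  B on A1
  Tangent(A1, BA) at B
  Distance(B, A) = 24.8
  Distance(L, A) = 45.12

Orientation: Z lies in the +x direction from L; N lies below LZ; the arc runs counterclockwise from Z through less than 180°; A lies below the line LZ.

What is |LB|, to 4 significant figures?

31.13

L is at the origin; LZ is horizontal with |LZ| = 40.0 and Z on the +x side, so Z = (40.00, 0.000). Tangency of A1 to LZ means the radius NZ is perpendicular to LZ, so N = Z + (0, -10.6) = (40.00, -10.60). Since NB ⟂ BA (tangency), |NA| = √(10.6² + 24.8²) = 26.97 regardless of where B sits on A1. So A lies on both circle(L, 45.12) and circle(N, 26.97); the below-LZ intersection is A = (28.49, -34.99). B is the foot of the tangent from A: B = (29.41, -10.21).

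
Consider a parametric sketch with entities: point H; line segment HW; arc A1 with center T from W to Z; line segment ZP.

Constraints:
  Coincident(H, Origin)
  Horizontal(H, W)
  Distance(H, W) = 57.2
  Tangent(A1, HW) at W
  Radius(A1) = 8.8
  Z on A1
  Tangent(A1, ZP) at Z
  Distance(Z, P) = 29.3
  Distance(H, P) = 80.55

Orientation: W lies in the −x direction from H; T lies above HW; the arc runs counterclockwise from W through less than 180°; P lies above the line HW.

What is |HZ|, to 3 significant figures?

53.3

H is at the origin; H and W share the same y with |HW| = 57.2 and W on the −x side, so W = (-57.2, 0.00). Tangency of A1 to HW means the radius TW is perpendicular to HW, so T = W + (0, 8.8) = (-57.2, 8.80). Since TZ ⟂ ZP (tangency), |TP| = √(8.8² + 29.3²) = 30.6 regardless of where Z sits on A1. So P lies on both circle(H, 80.55) and circle(T, 30.6); the above-HW intersection is P = (-72.4, 35.4). Z is the foot of the tangent from P: Z = (-51.1, 15.2).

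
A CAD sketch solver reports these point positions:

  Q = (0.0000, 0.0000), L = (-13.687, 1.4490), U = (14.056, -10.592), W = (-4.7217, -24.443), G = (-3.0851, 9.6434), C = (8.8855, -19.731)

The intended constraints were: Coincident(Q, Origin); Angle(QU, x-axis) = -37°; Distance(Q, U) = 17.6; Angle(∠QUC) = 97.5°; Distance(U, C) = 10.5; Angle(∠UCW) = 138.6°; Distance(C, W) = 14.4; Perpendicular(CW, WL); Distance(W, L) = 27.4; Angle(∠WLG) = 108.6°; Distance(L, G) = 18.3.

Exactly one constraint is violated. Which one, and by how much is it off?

Distance(L, G) = 18.3 — off by 4.90.

Q = (0.00, 0.00) ✓; QU at -37.00° ✓; |QU| = 17.60 ✓; ∠QUC = 97.50° ✓; |UC| = 10.50 ✓; ∠UCW = 138.6° ✓; |CW| = 14.40 ✓; ∠(CW, WL) = 90.00° ✓; |WL| = 27.40 ✓; ∠WLG = 108.6° ✓; |LG| = 13.40 ✗.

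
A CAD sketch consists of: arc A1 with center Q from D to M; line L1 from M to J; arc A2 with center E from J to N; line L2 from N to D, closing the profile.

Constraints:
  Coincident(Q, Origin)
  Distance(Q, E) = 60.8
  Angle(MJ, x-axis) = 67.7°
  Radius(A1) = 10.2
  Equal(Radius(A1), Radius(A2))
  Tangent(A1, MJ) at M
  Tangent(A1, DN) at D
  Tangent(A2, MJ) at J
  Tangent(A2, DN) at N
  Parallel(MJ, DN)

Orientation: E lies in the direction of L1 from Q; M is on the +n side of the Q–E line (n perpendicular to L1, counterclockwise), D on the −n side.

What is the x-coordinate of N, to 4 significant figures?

32.51

The slot axis is L1's direction at 67.7°, so u = (cos 67.7°, sin 67.7°) = (0.3795, 0.9252) and n = (−sin 67.7°, cos 67.7°) = (-0.9252, 0.3795). Q is at the origin and E lies 60.8 along u from Q, so E = 60.8·u = (23.07, 56.25). Tangency of A1 to both parallel lines with radius 10.2 puts M and D at Q ± 10.2·n: M = (-9.437, 3.870), D = (9.437, -3.870). Equal radii place J and N the same way about E: J = E + 10.2·n = (13.63, 60.12), N = E − 10.2·n = (32.51, 52.38). So N.x = 32.51.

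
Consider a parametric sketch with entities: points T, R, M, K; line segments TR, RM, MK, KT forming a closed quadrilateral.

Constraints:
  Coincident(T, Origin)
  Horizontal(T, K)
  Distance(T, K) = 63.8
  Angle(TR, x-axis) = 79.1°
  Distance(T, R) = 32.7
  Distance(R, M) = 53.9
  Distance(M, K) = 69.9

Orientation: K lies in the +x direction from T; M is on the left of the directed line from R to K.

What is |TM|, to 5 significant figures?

82.241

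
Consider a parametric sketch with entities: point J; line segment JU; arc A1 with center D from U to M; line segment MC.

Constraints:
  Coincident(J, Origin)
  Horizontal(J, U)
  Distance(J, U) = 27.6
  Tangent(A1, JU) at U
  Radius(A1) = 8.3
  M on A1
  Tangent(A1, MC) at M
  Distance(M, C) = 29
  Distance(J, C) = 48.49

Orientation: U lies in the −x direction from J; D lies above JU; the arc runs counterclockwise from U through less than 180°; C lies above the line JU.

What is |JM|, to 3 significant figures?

22.7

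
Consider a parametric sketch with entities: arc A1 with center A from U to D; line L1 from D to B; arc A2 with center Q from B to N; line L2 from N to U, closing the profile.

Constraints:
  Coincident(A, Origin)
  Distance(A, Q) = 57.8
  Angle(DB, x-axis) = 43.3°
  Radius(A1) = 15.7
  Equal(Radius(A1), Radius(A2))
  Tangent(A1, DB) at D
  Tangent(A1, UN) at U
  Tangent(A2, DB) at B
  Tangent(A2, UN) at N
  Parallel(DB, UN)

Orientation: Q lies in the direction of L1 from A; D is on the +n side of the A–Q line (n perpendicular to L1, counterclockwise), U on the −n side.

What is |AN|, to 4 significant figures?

59.89

Tangency of A1 to both parallel lines with radius 15.7 puts D and U at A ± 15.7·n: D = (-10.77, 11.43), U = (10.77, -11.43). Equal radii place B and N the same way about Q: B = Q + 15.7·n = (31.30, 51.07), N = Q − 15.7·n = (52.83, 28.21). Then |AN| = |N − A| = 59.89.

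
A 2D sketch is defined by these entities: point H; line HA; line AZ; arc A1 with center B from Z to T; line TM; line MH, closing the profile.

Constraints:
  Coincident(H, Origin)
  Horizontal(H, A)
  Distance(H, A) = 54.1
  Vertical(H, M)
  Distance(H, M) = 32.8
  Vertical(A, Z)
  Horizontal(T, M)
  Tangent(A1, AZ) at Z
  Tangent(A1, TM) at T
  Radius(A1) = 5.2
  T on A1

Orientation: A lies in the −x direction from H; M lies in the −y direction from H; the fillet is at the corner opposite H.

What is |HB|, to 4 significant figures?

56.15

H is at the origin; HA is horizontal with |HA| = 54.1 and A on the −x side, so A = (-54.10, 0.000). H and M share the same x with |HM| = 32.8 and M on the −y side, so M = (0.000, -32.80). The virtual corner opposite H is at (-54.10, -32.80). The tangent condition forces BZ to be normal to AZ and since A1 is tangent to TM there, BT ⟂ TM, with radius 5.2, so the center B sits 5.2 in from both sides at B = (-48.90, -27.60). Then |HB| = |B − H| = 56.15.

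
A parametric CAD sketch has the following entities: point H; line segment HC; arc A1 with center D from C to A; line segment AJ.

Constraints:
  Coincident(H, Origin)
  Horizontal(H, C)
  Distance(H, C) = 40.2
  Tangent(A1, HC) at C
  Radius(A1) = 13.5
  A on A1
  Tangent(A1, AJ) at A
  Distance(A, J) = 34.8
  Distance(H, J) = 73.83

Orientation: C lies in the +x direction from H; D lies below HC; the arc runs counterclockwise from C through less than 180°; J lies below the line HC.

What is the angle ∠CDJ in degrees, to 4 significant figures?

153.0°

H is at the origin; H and C share the same y with |HC| = 40.2 and C on the +x side, so C = (40.20, 0.000). The tangent condition forces DC to be normal to HC, so D = C + (0, -13.5) = (40.20, -13.50). Since DA ⟂ AJ (tangency), |DJ| = √(13.5² + 34.8²) = 37.33 regardless of where A sits on A1. So J lies on both circle(H, 73.83) and circle(D, 37.33); the below-HC intersection is J = (57.13, -46.77). A is the foot of the tangent from J: A = (31.20, -23.56).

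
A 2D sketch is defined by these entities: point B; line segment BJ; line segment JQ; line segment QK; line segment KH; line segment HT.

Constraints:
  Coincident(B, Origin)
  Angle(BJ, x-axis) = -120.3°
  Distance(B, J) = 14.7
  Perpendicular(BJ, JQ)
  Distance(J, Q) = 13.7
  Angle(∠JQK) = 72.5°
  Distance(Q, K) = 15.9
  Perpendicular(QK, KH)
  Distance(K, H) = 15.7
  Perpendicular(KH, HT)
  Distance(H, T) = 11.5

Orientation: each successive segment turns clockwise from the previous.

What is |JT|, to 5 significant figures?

2.6490

The perpendicularity gives KH at right angles to QK, so KH runs at -47.800°; with |KH| = 15.7, H = (3.0797, -6.7302). KH ⟂ HT, so HT runs at -137.80°; with |HT| = 11.5, T = (-5.4395, -14.455). Then |JT| = |T − J| = 2.6490.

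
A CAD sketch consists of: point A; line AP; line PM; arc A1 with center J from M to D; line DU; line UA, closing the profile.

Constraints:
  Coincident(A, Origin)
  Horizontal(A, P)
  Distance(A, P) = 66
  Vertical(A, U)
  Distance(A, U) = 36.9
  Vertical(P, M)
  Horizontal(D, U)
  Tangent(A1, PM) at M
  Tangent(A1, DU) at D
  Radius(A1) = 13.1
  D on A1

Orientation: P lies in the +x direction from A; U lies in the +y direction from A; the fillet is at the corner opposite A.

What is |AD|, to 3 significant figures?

64.5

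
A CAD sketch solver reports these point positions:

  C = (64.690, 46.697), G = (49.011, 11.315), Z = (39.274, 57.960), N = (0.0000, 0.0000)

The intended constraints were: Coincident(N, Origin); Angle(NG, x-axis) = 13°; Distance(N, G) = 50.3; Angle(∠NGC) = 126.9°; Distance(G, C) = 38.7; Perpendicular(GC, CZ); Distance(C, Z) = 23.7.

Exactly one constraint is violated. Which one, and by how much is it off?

Distance(C, Z) = 23.7 — off by 4.10.

N = (0.00, 0.00) ✓; NG at 13.00° ✓; |NG| = 50.30 ✓; ∠NGC = 126.9° ✓; |GC| = 38.70 ✓; ∠(GC, CZ) = 90.00° ✓; |CZ| = 27.80 ✗.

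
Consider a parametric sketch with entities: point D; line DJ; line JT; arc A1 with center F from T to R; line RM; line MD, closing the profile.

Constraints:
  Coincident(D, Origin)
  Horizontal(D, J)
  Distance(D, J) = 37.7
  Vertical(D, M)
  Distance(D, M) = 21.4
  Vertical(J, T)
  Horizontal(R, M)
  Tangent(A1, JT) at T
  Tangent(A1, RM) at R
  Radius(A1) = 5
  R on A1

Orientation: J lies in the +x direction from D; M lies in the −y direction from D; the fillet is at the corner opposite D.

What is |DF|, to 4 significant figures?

36.58

D is at the origin; DJ is horizontal with |DJ| = 37.7 and J on the +x side, so J = (37.70, 0.000). DM is vertical with |DM| = 21.4 and M on the −y side, so M = (0.000, -21.40). The virtual corner opposite D is at (37.70, -21.40). A1 meets JT tangentially, so FT is at right angles to JT and tangency of A1 to RM means the radius FR is perpendicular to RM, with radius 5.0, so the center F sits 5.0 in from both sides at F = (32.70, -16.40). Then |DF| = |F − D| = 36.58.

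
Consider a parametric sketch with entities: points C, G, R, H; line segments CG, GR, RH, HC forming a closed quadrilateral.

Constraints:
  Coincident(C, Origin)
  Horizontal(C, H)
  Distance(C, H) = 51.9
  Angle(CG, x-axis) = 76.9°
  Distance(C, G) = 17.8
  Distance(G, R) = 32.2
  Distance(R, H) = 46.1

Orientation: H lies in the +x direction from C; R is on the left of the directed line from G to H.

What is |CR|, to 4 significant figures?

47.99

Checks: |GR| = 32.20 ✓; |RH| = 46.10 ✓.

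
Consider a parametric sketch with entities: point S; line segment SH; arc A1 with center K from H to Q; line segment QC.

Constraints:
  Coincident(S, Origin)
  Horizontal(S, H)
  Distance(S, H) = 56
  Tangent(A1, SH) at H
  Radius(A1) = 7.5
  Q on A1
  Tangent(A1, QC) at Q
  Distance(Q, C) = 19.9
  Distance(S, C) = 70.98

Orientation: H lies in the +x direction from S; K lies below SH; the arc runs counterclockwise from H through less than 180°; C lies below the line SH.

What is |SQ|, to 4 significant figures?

52.69

Checks: S = (0.00, 0.00) ✓; |KQ| = 7.500 ✓; ∠(KQ, QC) = 90.00° ✓; |QC| = 19.90 ✓; |SC| = 70.98 ✓.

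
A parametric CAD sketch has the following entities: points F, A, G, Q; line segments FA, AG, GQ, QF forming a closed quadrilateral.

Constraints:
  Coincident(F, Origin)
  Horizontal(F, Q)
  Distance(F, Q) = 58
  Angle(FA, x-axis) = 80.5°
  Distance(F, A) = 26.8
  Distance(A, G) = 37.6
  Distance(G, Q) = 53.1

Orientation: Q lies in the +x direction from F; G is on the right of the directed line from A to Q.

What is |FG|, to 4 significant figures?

12.68

Checks: |AG| = 37.60 ✓; |GQ| = 53.10 ✓.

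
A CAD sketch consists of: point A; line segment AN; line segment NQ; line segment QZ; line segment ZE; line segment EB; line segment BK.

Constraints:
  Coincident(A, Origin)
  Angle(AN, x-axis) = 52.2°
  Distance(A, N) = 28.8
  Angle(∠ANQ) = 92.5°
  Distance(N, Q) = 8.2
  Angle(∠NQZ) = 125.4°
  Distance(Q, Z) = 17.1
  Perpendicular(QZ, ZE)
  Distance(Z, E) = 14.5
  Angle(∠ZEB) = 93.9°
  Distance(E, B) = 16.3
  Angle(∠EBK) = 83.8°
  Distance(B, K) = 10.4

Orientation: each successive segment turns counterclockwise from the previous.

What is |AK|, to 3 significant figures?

25.4

∠ZEB = 93.9° gives EB at 10.4° from the x-axis; with |EB| = 16.3, B = (14.4, 12.7). ∠EBK = 83.8° gives BK at 107° from the x-axis; with |BK| = 10.4, K = (11.5, 22.7). Then |AK| = |K − A| = 25.4.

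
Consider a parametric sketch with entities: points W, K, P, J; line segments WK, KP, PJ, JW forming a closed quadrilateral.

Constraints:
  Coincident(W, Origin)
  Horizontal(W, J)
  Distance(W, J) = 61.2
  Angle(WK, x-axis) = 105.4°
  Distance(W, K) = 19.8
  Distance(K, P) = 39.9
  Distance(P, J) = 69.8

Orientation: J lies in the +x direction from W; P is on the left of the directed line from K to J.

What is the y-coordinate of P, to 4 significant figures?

53.00

W is at the origin; WJ is horizontal with |WJ| = 61.2 and J in +x, so J = (61.2, 0). WK runs at 105.4° with |WK| = 19.8, so K = (-5.258, 19.09). P is determined by |KP| = 39.9 and |PJ| = 69.8 together: it lies at the intersection of circle(K, 39.9) and circle(J, 69.8). With |KJ| = 69.15, the foot of the radical line on KJ is 10.85 from K and the perpendicular offset is √(39.9² − 10.85²) = 38.40. Taking the left-of-KJ solution: P = (15.77, 53.00).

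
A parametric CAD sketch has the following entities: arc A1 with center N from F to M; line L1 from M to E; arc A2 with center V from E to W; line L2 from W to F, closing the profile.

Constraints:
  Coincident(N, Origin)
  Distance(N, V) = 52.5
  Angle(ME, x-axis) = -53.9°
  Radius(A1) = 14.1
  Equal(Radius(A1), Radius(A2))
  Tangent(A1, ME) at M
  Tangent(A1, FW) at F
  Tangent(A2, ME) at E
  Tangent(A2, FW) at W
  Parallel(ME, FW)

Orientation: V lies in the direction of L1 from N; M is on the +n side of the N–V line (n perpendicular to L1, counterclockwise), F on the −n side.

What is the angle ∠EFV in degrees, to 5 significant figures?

13.209°

Tangency of A1 to both parallel lines with radius 14.1 puts M and F at N ± 14.1·n: M = (11.393, 8.3077), F = (-11.393, -8.3077). Equal radii place E and W the same way about V: E = V + 14.1·n = (42.325, -34.112), W = V − 14.1·n = (19.540, -50.727). Then cos ∠EFV = FE·FV / (|FE||FV|), giving 13.209°.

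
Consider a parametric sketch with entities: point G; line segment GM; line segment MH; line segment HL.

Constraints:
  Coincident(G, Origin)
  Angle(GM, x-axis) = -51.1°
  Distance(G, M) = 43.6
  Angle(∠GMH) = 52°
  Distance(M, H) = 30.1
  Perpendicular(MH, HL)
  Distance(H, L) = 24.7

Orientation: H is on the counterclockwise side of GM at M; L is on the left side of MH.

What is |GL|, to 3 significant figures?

10.2

∠GMH = 52.0°, so MH runs at -51.1° + (180° − 52.0°) = 76.9° from the x-axis; with |MH| = 30.1, H = M + 30.1·(cos 76.9°, sin 76.9°) = (34.2, -4.61). The perpendicularity gives HL at right angles to MH; with |HL| = 24.7 on the left of MH, L = H + 24.7·(-0.974, 0.227) = (10.1, 0.984). Then |GL| = |L − G| = 10.2.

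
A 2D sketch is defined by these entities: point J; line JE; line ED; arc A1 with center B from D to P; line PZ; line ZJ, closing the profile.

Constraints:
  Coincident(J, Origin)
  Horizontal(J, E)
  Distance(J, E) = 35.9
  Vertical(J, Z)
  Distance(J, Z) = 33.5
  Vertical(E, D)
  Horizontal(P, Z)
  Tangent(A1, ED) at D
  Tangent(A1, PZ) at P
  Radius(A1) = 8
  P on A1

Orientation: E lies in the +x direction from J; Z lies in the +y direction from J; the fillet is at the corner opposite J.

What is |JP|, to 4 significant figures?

43.60

J is at the origin; J and E share the same y with |JE| = 35.9 and E on the +x side, so E = (35.90, 0.000). J and Z share the same x with |JZ| = 33.5 and Z on the +y side, so Z = (0.000, 33.50). The virtual corner opposite J is at (35.90, 33.50). The tangent condition forces BD to be normal to ED and tangency of A1 to PZ means the radius BP is perpendicular to PZ, with radius 8.0, so the center B sits 8.0 in from both sides at B = (27.90, 25.50). That places the tangent points at D = (35.90, 25.50) on ED and P = (27.90, 33.50) on PZ. Then |JP| = |P − J| = 43.60.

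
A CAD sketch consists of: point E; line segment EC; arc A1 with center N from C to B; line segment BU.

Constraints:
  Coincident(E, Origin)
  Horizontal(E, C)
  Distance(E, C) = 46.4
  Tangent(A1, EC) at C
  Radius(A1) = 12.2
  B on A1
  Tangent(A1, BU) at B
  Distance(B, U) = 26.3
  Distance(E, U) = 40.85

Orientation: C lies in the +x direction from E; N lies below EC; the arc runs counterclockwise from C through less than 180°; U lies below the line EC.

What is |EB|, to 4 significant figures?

35.90

E is at the origin; EC is horizontal with |EC| = 46.4 and C on the +x side, so C = (46.40, 0.000). The tangent condition forces NC to be normal to EC, so N = C + (0, -12.2) = (46.40, -12.20). Since NB ⟂ BU (tangency), |NU| = √(12.2² + 26.3²) = 28.99 regardless of where B sits on A1. So U lies on both circle(E, 40.85) and circle(N, 28.99); the below-EC intersection is U = (25.29, -32.08). B is the foot of the tangent from U: B = (35.08, -7.663).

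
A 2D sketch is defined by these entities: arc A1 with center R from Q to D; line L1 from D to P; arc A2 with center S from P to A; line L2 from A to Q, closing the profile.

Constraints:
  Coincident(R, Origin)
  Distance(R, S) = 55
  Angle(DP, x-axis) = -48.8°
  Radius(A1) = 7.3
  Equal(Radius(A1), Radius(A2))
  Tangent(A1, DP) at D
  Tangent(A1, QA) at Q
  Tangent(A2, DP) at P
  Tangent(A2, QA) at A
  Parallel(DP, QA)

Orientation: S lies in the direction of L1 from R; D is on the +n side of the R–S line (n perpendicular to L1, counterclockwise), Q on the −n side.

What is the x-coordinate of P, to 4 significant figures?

41.72

Tangency of A1 to both parallel lines with radius 7.3 puts D and Q at R ± 7.3·n: D = (5.493, 4.808), Q = (-5.493, -4.808). Equal radii place P and A the same way about S: P = S + 7.3·n = (41.72, -36.57), A = S − 7.3·n = (30.74, -46.19). So P.x = 41.72.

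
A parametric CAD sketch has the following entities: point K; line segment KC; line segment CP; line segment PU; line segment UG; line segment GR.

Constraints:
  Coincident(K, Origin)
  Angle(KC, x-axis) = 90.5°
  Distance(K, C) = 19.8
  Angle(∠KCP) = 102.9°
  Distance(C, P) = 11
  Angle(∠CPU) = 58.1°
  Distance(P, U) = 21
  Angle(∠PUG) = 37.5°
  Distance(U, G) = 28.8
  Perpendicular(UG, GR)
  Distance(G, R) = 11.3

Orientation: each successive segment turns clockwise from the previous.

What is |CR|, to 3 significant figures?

14.6

K is at the origin; KC runs at 90.5° with length 19.8, so C = (-0.173, 19.8). ∠KCP = 102.9° gives CP at 13.4° from the x-axis; with |CP| = 11.0, P = (10.5, 22.3). ∠CPU = 58.1° gives PU at -108° from the x-axis; with |PU| = 21.0, U = (3.86, 2.43). ∠PUG = 37.5° gives UG at 109° from the x-axis; with |UG| = 28.8, G = (-5.51, 29.7). UG is perpendicular to GR, so GR runs at 19.0°; with |GR| = 11.3, R = (5.17, 33.3). Then |CR| = |R − C| = 14.6.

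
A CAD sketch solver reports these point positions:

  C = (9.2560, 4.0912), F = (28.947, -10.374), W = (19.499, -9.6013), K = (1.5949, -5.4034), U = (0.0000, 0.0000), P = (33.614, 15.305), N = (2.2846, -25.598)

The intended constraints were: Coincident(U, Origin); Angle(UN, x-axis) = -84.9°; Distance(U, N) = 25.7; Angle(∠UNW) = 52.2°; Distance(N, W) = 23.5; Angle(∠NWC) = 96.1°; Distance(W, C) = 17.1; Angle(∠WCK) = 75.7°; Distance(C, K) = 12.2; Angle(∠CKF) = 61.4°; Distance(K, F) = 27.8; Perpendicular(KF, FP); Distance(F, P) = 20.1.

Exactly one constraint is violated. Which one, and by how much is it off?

Distance(F, P) = 20.1 — off by 6.00.

U = (0.00, 0.00) ✓; UN at -84.90° ✓; |UN| = 25.70 ✓; ∠UNW = 52.20° ✓; |NW| = 23.50 ✓; ∠NWC = 96.10° ✓; |WC| = 17.10 ✓; ∠WCK = 75.70° ✓; |CK| = 12.20 ✓; ∠CKF = 61.40° ✓; |KF| = 27.80 ✓; ∠(KF, FP) = 90.00° ✓; |FP| = 26.10 ✗.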